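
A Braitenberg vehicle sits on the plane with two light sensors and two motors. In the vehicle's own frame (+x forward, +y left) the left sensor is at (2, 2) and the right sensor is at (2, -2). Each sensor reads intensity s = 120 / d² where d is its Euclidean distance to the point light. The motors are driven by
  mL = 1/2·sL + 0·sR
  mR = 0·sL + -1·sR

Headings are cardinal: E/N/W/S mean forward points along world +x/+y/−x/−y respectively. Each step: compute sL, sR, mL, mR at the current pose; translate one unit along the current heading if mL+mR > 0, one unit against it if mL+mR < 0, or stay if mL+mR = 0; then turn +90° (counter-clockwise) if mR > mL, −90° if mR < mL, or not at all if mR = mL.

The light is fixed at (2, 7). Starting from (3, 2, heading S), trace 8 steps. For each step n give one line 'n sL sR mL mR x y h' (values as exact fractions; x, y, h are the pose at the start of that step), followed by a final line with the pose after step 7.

0 60/29 12/5 30/29 -12/5 3 2 S
1 120/37 24 60/37 -24 3 3 W
2 30 6 15 -6 4 3 N
3 120/17 120/41 60/17 -120/41 4 4 E
4 12/5 60/13 6/5 -60/13 5 4 S
5 120/17 120 60/17 -120 5 5 W
6 30 10/3 15 -10/3 6 5 N
7 120/37 8/3 60/37 -8/3 6 6 E
final 5 6 S

n=0: pose=(3,2,S); sL=60/29, sR=12/5; mL=30/29, mR=-12/5; mL+mR=-198/145 → advance -1; mR−mL=-498/145 → turn -1·90°
n=1: pose=(3,3,W); sL=120/37, sR=24; mL=60/37, mR=-24; mL+mR=-828/37 → advance -1; mR−mL=-948/37 → turn -1·90°
n=2: pose=(4,3,N); sL=30, sR=6; mL=15, mR=-6; mL+mR=9 → advance +1; mR−mL=-21 → turn -1·90°
n=3: pose=(4,4,E); sL=120/17, sR=120/41; mL=60/17, mR=-120/41; mL+mR=420/697 → advance +1; mR−mL=-4500/697 → turn -1·90°
n=4: pose=(5,4,S); sL=12/5, sR=60/13; mL=6/5, mR=-60/13; mL+mR=-222/65 → advance -1; mR−mL=-378/65 → turn -1·90°
n=5: pose=(5,5,W); sL=120/17, sR=120; mL=60/17, mR=-120; mL+mR=-1980/17 → advance -1; mR−mL=-2100/17 → turn -1·90°
n=6: pose=(6,5,N); sL=30, sR=10/3; mL=15, mR=-10/3; mL+mR=35/3 → advance +1; mR−mL=-55/3 → turn -1·90°
n=7: pose=(6,6,E); sL=120/37, sR=8/3; mL=60/37, mR=-8/3; mL+mR=-116/111 → advance -1; mR−mL=-476/111 → turn -1·90°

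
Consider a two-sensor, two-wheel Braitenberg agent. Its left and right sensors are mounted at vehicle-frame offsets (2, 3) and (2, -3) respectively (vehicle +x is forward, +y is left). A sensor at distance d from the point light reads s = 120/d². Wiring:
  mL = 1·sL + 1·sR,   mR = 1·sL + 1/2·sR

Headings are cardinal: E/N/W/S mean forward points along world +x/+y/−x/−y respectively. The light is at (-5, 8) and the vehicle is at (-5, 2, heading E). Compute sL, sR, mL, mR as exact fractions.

left sensor world pos  = (-3, 5); dL² = 13
right sensor world pos = (-3, -1); dR² = 85
sL = 120/13 = 120/13
sR = 120/85 = 24/17
mL = 1·sL + 1·sR = 2352/221
mR = 1·sL + 1/2·sR = 2196/221

120/13 24/17 2352/221 2196/221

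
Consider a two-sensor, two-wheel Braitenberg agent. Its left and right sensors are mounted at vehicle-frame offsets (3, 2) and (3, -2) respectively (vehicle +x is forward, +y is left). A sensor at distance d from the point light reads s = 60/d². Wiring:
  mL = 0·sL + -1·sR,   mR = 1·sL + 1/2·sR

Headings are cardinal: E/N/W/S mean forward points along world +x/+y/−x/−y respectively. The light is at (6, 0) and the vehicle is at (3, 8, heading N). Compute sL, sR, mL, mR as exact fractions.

30/73 30/61 -30/61 2925/4453

left sensor world pos  = (1, 11); dL² = 146
right sensor world pos = (5, 11); dR² = 122
sL = 60/146 = 30/73
sR = 60/122 = 30/61
mL = 0·sL + -1·sR = -30/61
mR = 1·sL + 1/2·sR = 2925/4453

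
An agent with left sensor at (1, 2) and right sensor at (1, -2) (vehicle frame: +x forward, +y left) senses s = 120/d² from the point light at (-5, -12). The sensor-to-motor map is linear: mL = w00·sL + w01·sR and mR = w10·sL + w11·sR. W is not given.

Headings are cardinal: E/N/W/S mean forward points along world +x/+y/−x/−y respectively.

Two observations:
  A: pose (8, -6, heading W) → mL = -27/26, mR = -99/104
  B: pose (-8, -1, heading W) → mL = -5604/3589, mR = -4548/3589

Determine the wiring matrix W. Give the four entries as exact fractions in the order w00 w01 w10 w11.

-1 -1/2 -1/2 -1

obs A: pose=(8,-6,W) → sL=3/4, sR=15/26, mL=-27/26, mR=-99/104
obs B: pose=(-8,-1,W) → sL=120/97, sR=24/37, mL=-5604/3589, mR=-4548/3589
sensor matrix S = [[3/4, 15/26], [120/97, 24/37]]; det S = -10602/46657
solve [mL_A; mL_B] = S·[w00; w01] and [mR_A; mR_B] = S·[w10; w11]:
  w00 = -1, w01 = -1/2, w10 = -1/2, w11 = -1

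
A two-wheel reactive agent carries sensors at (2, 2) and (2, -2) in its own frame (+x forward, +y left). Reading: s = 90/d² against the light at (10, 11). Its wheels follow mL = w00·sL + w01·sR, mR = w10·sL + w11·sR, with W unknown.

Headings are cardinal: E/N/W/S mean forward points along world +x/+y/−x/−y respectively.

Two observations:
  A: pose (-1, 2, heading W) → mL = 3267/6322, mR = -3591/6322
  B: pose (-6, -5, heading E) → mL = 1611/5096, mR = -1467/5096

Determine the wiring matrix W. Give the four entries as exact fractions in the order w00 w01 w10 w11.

1 1/2 -1/2 -1

obs A: pose=(-1,2,W) → sL=9/29, sR=45/109, mL=3267/6322, mR=-3591/6322
obs B: pose=(-6,-5,E) → sL=45/196, sR=9/52, mL=1611/5096, mR=-1467/5096
sensor matrix S = [[9/29, 45/109], [45/196, 9/52]]; det S = -82701/2013557
solve [mL_A; mL_B] = S·[w00; w01] and [mR_A; mR_B] = S·[w10; w11]:
  w00 = 1, w01 = 1/2, w10 = -1/2, w11 = -1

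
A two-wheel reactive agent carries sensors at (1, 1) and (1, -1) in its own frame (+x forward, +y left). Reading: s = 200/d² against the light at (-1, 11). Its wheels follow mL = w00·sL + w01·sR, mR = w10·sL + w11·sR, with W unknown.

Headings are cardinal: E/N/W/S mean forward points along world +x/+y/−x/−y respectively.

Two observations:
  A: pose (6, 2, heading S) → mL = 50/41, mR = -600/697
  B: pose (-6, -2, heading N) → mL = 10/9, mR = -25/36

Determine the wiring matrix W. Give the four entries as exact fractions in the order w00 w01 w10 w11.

1 0 1/2 -1

obs A: pose=(6,2,S) → sL=50/41, sR=25/17, mL=50/41, mR=-600/697
obs B: pose=(-6,-2,N) → sL=10/9, sR=5/4, mL=10/9, mR=-25/36
sensor matrix S = [[50/41, 25/17], [10/9, 5/4]]; det S = -1375/12546
solve [mL_A; mL_B] = S·[w00; w01] and [mR_A; mR_B] = S·[w10; w11]:
  w00 = 1, w01 = 0, w10 = 1/2, w11 = -1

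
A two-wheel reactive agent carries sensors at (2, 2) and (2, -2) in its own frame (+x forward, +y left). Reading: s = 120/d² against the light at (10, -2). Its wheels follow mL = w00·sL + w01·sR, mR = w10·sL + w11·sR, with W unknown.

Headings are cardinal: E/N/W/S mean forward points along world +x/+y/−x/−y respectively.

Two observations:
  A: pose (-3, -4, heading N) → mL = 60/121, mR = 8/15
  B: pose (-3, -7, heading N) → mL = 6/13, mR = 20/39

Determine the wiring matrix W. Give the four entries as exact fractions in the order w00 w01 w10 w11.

0 1/2 1 0

obs A: pose=(-3,-4,N) → sL=8/15, sR=120/121, mL=60/121, mR=8/15
obs B: pose=(-3,-7,N) → sL=20/39, sR=12/13, mL=6/13, mR=20/39
sensor matrix S = [[8/15, 120/121], [20/39, 12/13]]; det S = -128/7865
solve [mL_A; mL_B] = S·[w00; w01] and [mR_A; mR_B] = S·[w10; w11]:
  w00 = 0, w01 = 1/2, w10 = 1, w11 = 0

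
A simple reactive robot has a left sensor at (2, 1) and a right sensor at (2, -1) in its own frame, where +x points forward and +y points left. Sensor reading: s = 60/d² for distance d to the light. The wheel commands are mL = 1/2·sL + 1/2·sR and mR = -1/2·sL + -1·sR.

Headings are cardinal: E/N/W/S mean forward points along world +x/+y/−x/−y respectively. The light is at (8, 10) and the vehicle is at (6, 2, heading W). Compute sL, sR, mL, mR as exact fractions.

60/97 12/13 972/1261 -1554/1261

left sensor world pos  = (4, 1); dL² = 97
right sensor world pos = (4, 3); dR² = 65
sL = 60/97 = 60/97
sR = 60/65 = 12/13
mL = 1/2·sL + 1/2·sR = 972/1261
mR = -1/2·sL + -1·sR = -1554/1261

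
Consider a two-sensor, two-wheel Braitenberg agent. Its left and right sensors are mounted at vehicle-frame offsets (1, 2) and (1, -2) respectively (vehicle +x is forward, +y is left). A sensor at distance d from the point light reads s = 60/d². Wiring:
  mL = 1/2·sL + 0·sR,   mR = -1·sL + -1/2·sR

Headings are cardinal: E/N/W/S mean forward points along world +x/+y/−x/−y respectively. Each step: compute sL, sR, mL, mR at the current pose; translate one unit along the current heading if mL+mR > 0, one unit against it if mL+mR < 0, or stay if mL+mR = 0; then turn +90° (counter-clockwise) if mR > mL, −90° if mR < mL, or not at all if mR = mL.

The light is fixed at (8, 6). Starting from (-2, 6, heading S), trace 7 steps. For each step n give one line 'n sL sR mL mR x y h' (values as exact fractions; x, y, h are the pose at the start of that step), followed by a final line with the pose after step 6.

n=0: pose=(-2,6,S); sL=12/13, sR=12/29; mL=6/13, mR=-426/377; mL+mR=-252/377 → advance -1; mR−mL=-600/377 → turn -1·90°
n=1: pose=(-2,7,W); sL=30/61, sR=6/13; mL=15/61, mR=-573/793; mL+mR=-378/793 → advance -1; mR−mL=-768/793 → turn -1·90°
n=2: pose=(-1,7,N); sL=12/25, sR=60/53; mL=6/25, mR=-1386/1325; mL+mR=-1068/1325 → advance -1; mR−mL=-1704/1325 → turn -1·90°
n=3: pose=(-1,6,E); sL=15/17, sR=15/17; mL=15/34, mR=-45/34; mL+mR=-15/17 → advance -1; mR−mL=-30/17 → turn -1·90°
n=4: pose=(-2,6,S); sL=12/13, sR=12/29; mL=6/13, mR=-426/377; mL+mR=-252/377 → advance -1; mR−mL=-600/377 → turn -1·90°
n=5: pose=(-2,7,W); sL=30/61, sR=6/13; mL=15/61, mR=-573/793; mL+mR=-378/793 → advance -1; mR−mL=-768/793 → turn -1·90°
n=6: pose=(-1,7,N); sL=12/25, sR=60/53; mL=6/25, mR=-1386/1325; mL+mR=-1068/1325 → advance -1; mR−mL=-1704/1325 → turn -1·90°

0 12/13 12/29 6/13 -426/377 -2 6 S
1 30/61 6/13 15/61 -573/793 -2 7 W
2 12/25 60/53 6/25 -1386/1325 -1 7 N
3 15/17 15/17 15/34 -45/34 -1 6 E
4 12/13 12/29 6/13 -426/377 -2 6 S
5 30/61 6/13 15/61 -573/793 -2 7 W
6 12/25 60/53 6/25 -1386/1325 -1 7 N
final -1 6 E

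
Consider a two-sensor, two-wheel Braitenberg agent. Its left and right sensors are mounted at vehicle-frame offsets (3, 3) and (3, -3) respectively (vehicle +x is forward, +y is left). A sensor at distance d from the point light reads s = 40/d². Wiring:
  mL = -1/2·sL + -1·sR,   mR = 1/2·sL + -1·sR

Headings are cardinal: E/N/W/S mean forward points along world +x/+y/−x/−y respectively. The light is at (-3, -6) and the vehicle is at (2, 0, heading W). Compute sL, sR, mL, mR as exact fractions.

40/13 8/17 -444/221 236/221

left sensor world pos  = (-1, -3); dL² = 13
right sensor world pos = (-1, 3); dR² = 85
sL = 40/13 = 40/13
sR = 40/85 = 8/17
mL = -1/2·sL + -1·sR = -444/221
mR = 1/2·sL + -1·sR = 236/221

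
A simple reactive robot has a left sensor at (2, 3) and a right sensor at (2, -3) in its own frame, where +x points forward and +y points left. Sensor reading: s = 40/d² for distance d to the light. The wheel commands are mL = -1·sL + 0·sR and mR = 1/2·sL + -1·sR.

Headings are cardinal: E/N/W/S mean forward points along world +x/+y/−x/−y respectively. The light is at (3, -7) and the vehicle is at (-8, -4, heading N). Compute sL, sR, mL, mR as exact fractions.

40/221 40/89 -40/221 -7060/19669

left sensor world pos  = (-11, -2); dL² = 221
right sensor world pos = (-5, -2); dR² = 89
sL = 40/221 = 40/221
sR = 40/89 = 40/89
mL = -1·sL + 0·sR = -40/221
mR = 1/2·sL + -1·sR = -7060/19669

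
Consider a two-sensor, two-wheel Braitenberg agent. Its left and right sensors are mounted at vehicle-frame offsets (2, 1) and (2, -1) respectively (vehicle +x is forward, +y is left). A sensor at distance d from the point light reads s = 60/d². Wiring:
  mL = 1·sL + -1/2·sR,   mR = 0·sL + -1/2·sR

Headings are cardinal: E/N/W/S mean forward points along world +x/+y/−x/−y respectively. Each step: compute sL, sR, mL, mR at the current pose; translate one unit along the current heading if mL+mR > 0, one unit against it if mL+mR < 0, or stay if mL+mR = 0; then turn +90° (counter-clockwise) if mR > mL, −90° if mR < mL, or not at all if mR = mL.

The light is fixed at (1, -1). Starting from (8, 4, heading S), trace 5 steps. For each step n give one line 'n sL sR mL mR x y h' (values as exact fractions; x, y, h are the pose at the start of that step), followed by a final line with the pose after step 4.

n=0: pose=(8,4,S); sL=60/73, sR=4/3; mL=34/219, mR=-2/3; mL+mR=-112/219 → advance -1; mR−mL=-60/73 → turn -1·90°
n=1: pose=(8,5,W); sL=6/5, sR=30/37; mL=147/185, mR=-15/37; mL+mR=72/185 → advance +1; mR−mL=-6/5 → turn -1·90°
n=2: pose=(7,5,N); sL=60/89, sR=60/113; mL=4110/10057, mR=-30/113; mL+mR=1440/10057 → advance +1; mR−mL=-60/89 → turn -1·90°
n=3: pose=(7,6,E); sL=15/32, sR=3/5; mL=27/160, mR=-3/10; mL+mR=-21/160 → advance -1; mR−mL=-15/32 → turn -1·90°
n=4: pose=(6,6,S); sL=60/61, sR=60/41; mL=630/2501, mR=-30/41; mL+mR=-1200/2501 → advance -1; mR−mL=-60/61 → turn -1·90°

0 60/73 4/3 34/219 -2/3 8 4 S
1 6/5 30/37 147/185 -15/37 8 5 W
2 60/89 60/113 4110/10057 -30/113 7 5 N
3 15/32 3/5 27/160 -3/10 7 6 E
4 60/61 60/41 630/2501 -30/41 6 6 S
final 6 7 W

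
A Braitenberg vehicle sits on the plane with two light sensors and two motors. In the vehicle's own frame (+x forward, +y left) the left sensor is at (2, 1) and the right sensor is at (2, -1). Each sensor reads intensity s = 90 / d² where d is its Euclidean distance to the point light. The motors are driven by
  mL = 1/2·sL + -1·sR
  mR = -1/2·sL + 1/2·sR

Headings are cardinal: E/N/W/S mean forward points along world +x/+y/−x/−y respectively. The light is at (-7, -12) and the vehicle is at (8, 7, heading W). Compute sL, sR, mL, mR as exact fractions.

left sensor world pos  = (6, 6); dL² = 493
right sensor world pos = (6, 8); dR² = 569
sL = 90/493 = 90/493
sR = 90/569 = 90/569
mL = 1/2·sL + -1·sR = -18765/280517
mR = -1/2·sL + 1/2·sR = -3420/280517

90/493 90/569 -18765/280517 -3420/280517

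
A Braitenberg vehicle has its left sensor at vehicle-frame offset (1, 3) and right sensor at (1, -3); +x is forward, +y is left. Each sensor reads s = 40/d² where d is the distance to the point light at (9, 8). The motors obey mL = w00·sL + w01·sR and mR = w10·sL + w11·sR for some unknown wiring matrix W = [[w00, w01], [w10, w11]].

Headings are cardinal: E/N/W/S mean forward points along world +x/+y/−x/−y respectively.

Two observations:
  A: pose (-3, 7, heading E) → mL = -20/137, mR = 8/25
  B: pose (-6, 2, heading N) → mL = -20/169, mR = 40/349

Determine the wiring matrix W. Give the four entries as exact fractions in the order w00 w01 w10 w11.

0 -1/2 1 0

obs A: pose=(-3,7,E) → sL=8/25, sR=40/137, mL=-20/137, mR=8/25
obs B: pose=(-6,2,N) → sL=40/349, sR=40/169, mL=-20/169, mR=40/349
sensor matrix S = [[8/25, 40/137], [40/349, 40/169]]; det S = 1708032/40401985
solve [mL_A; mL_B] = S·[w00; w01] and [mR_A; mR_B] = S·[w10; w11]:
  w00 = 0, w01 = -1/2, w10 = 1, w11 = 0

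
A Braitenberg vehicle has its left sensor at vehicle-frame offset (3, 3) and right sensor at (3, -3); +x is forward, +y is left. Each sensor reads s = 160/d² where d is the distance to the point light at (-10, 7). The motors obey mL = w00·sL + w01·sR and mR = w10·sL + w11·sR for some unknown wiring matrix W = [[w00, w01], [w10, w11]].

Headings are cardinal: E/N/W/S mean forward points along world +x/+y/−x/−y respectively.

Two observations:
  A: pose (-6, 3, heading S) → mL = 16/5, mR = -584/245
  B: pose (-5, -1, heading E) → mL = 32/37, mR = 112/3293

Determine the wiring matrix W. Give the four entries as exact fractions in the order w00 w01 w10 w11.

obs A: pose=(-6,3,S) → sL=80/49, sR=16/5, mL=16/5, mR=-584/245
obs B: pose=(-5,-1,E) → sL=160/89, sR=32/37, mL=32/37, mR=112/3293
sensor matrix S = [[80/49, 16/5], [160/89, 32/37]]; det S = -700416/161357
solve [mL_A; mL_B] = S·[w00; w01] and [mR_A; mR_B] = S·[w10; w11]:
  w00 = 0, w01 = 1, w10 = 1/2, w11 = -1

0 1 1/2 -1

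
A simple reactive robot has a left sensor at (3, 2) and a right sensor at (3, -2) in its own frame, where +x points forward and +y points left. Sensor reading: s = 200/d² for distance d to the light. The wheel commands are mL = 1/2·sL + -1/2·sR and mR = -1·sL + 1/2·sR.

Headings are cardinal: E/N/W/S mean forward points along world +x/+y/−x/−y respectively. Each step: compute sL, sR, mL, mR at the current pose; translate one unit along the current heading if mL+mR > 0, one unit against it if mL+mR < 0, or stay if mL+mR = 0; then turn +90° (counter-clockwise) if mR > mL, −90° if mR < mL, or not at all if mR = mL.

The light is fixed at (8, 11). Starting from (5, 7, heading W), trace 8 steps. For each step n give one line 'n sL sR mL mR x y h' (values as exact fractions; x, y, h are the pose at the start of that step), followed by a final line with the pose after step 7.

0 25/9 5 -10/9 -5/18 5 7 W
1 200/49 40/13 320/637 -1620/637 6 7 S
2 4 100/13 -24/13 -2/13 6 8 W
3 200/37 40/9 160/333 -1060/333 7 8 S
4 25/4 25/2 -25/8 0 7 9 W
5 200/29 200/29 0 -100/29 8 9 S
6 100/9 20 -40/9 -10/9 8 10 W
7 8 200/17 -32/17 -36/17 9 10 S
final 9 11 W

n=0: pose=(5,7,W); sL=25/9, sR=5; mL=-10/9, mR=-5/18; mL+mR=-25/18 → advance -1; mR−mL=5/6 → turn +1·90°
n=1: pose=(6,7,S); sL=200/49, sR=40/13; mL=320/637, mR=-1620/637; mL+mR=-100/49 → advance -1; mR−mL=-1940/637 → turn -1·90°
n=2: pose=(6,8,W); sL=4, sR=100/13; mL=-24/13, mR=-2/13; mL+mR=-2 → advance -1; mR−mL=22/13 → turn +1·90°
n=3: pose=(7,8,S); sL=200/37, sR=40/9; mL=160/333, mR=-1060/333; mL+mR=-100/37 → advance -1; mR−mL=-1220/333 → turn -1·90°
n=4: pose=(7,9,W); sL=25/4, sR=25/2; mL=-25/8, mR=0; mL+mR=-25/8 → advance -1; mR−mL=25/8 → turn +1·90°
n=5: pose=(8,9,S); sL=200/29, sR=200/29; mL=0, mR=-100/29; mL+mR=-100/29 → advance -1; mR−mL=-100/29 → turn -1·90°
n=6: pose=(8,10,W); sL=100/9, sR=20; mL=-40/9, mR=-10/9; mL+mR=-50/9 → advance -1; mR−mL=10/3 → turn +1·90°
n=7: pose=(9,10,S); sL=8, sR=200/17; mL=-32/17, mR=-36/17; mL+mR=-4 → advance -1; mR−mL=-4/17 → turn -1·90°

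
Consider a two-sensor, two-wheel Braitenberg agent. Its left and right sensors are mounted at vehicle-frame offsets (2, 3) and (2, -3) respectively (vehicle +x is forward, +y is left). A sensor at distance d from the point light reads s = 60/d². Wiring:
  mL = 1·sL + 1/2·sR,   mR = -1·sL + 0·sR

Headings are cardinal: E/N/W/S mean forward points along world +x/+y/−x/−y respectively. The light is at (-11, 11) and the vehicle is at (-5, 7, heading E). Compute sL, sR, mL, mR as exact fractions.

12/13 60/113 1746/1469 -12/13

left sensor world pos  = (-3, 10); dL² = 65
right sensor world pos = (-3, 4); dR² = 113
sL = 60/65 = 12/13
sR = 60/113 = 60/113
mL = 1·sL + 1/2·sR = 1746/1469
mR = -1·sL + 0·sR = -12/13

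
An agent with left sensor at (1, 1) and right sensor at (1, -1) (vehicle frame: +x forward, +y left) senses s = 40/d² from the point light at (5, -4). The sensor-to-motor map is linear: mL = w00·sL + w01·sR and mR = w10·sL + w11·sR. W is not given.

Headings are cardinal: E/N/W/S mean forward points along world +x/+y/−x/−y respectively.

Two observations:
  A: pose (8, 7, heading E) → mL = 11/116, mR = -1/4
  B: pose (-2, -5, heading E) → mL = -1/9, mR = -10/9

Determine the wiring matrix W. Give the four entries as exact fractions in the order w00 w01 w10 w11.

-1 1 -1 0

obs A: pose=(8,7,E) → sL=1/4, sR=10/29, mL=11/116, mR=-1/4
obs B: pose=(-2,-5,E) → sL=10/9, sR=1, mL=-1/9, mR=-10/9
sensor matrix S = [[1/4, 10/29], [10/9, 1]]; det S = -139/1044
solve [mL_A; mL_B] = S·[w00; w01] and [mR_A; mR_B] = S·[w10; w11]:
  w00 = -1, w01 = 1, w10 = -1, w11 = 0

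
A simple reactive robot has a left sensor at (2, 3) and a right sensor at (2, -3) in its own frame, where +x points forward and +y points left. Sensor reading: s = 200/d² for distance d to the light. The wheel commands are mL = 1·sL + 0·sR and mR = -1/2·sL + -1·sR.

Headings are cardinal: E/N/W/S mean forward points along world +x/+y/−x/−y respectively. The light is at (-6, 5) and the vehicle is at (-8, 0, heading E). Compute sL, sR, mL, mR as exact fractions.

left sensor world pos  = (-6, 3); dL² = 4
right sensor world pos = (-6, -3); dR² = 64
sL = 200/4 = 50
sR = 200/64 = 25/8
mL = 1·sL + 0·sR = 50
mR = -1/2·sL + -1·sR = -225/8

50 25/8 50 -225/8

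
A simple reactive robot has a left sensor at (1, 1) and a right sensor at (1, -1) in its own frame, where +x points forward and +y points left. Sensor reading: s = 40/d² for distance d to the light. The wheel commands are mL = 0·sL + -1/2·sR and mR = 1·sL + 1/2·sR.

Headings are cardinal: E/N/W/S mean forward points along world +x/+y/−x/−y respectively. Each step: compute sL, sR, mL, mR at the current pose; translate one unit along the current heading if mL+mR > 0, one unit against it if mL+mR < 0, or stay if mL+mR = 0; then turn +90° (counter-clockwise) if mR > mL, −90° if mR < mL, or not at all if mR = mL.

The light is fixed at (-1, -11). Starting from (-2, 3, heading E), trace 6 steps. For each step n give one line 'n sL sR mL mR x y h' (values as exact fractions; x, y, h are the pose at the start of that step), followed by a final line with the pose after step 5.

n=0: pose=(-2,3,E); sL=8/45, sR=40/169; mL=-20/169, mR=2252/7605; mL+mR=8/45 → advance +1; mR−mL=3152/7605 → turn +1·90°
n=1: pose=(-1,3,N); sL=20/113, sR=20/113; mL=-10/113, mR=30/113; mL+mR=20/113 → advance +1; mR−mL=40/113 → turn +1·90°
n=2: pose=(-1,4,W); sL=40/197, sR=40/257; mL=-20/257, mR=14220/50629; mL+mR=40/197 → advance +1; mR−mL=18160/50629 → turn +1·90°
n=3: pose=(-2,4,S); sL=10/49, sR=1/5; mL=-1/10, mR=149/490; mL+mR=10/49 → advance +1; mR−mL=99/245 → turn +1·90°
n=4: pose=(-2,3,E); sL=8/45, sR=40/169; mL=-20/169, mR=2252/7605; mL+mR=8/45 → advance +1; mR−mL=3152/7605 → turn +1·90°
n=5: pose=(-1,3,N); sL=20/113, sR=20/113; mL=-10/113, mR=30/113; mL+mR=20/113 → advance +1; mR−mL=40/113 → turn +1·90°

0 8/45 40/169 -20/169 2252/7605 -2 3 E
1 20/113 20/113 -10/113 30/113 -1 3 N
2 40/197 40/257 -20/257 14220/50629 -1 4 W
3 10/49 1/5 -1/10 149/490 -2 4 S
4 8/45 40/169 -20/169 2252/7605 -2 3 E
5 20/113 20/113 -10/113 30/113 -1 3 N
final -1 4 W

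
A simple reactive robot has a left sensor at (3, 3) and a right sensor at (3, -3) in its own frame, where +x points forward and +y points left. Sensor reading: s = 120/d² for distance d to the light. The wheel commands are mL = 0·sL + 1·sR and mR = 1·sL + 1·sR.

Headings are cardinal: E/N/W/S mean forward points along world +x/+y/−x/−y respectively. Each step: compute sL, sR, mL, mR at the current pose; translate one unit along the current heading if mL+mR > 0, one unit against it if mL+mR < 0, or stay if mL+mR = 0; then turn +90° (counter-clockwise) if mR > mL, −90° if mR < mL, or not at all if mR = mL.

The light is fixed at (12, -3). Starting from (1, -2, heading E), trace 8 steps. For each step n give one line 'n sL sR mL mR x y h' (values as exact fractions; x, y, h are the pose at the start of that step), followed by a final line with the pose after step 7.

0 3/2 30/17 30/17 111/34 1 -2 E
1 24/37 24/13 24/13 1200/481 2 -2 N
2 12/17 60/97 60/97 2184/1649 2 -1 W
3 24/13 120/197 120/197 6288/2561 1 -1 S
4 3/2 30/17 30/17 111/34 1 -2 E
5 24/37 24/13 24/13 1200/481 2 -2 N
6 12/17 60/97 60/97 2184/1649 2 -1 W
7 24/13 120/197 120/197 6288/2561 1 -1 S
final 1 -2 E

n=0: pose=(1,-2,E); sL=3/2, sR=30/17; mL=30/17, mR=111/34; mL+mR=171/34 → advance +1; mR−mL=3/2 → turn +1·90°
n=1: pose=(2,-2,N); sL=24/37, sR=24/13; mL=24/13, mR=1200/481; mL+mR=2088/481 → advance +1; mR−mL=24/37 → turn +1·90°
n=2: pose=(2,-1,W); sL=12/17, sR=60/97; mL=60/97, mR=2184/1649; mL+mR=3204/1649 → advance +1; mR−mL=12/17 → turn +1·90°
n=3: pose=(1,-1,S); sL=24/13, sR=120/197; mL=120/197, mR=6288/2561; mL+mR=7848/2561 → advance +1; mR−mL=24/13 → turn +1·90°
n=4: pose=(1,-2,E); sL=3/2, sR=30/17; mL=30/17, mR=111/34; mL+mR=171/34 → advance +1; mR−mL=3/2 → turn +1·90°
n=5: pose=(2,-2,N); sL=24/37, sR=24/13; mL=24/13, mR=1200/481; mL+mR=2088/481 → advance +1; mR−mL=24/37 → turn +1·90°
n=6: pose=(2,-1,W); sL=12/17, sR=60/97; mL=60/97, mR=2184/1649; mL+mR=3204/1649 → advance +1; mR−mL=12/17 → turn +1·90°
n=7: pose=(1,-1,S); sL=24/13, sR=120/197; mL=120/197, mR=6288/2561; mL+mR=7848/2561 → advance +1; mR−mL=24/13 → turn +1·90°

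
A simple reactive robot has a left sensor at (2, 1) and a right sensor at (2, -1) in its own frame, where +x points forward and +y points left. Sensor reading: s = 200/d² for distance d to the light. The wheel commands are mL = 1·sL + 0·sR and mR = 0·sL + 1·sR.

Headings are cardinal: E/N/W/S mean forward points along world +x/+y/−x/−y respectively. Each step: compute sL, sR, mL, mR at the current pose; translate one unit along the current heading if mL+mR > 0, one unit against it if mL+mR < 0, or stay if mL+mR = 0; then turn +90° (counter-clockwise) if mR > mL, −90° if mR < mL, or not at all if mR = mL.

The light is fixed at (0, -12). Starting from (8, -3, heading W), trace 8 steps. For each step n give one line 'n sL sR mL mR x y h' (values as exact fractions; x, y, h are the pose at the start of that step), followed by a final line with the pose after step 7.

n=0: pose=(8,-3,W); sL=2, sR=25/17; mL=2, mR=25/17; mL+mR=59/17 → advance +1; mR−mL=-9/17 → turn -1·90°
n=1: pose=(7,-3,N); sL=200/157, sR=40/37; mL=200/157, mR=40/37; mL+mR=13680/5809 → advance +1; mR−mL=-1120/5809 → turn -1·90°
n=2: pose=(7,-2,E); sL=100/101, sR=100/81; mL=100/101, mR=100/81; mL+mR=18200/8181 → advance +1; mR−mL=2000/8181 → turn +1·90°
n=3: pose=(8,-2,N); sL=200/193, sR=8/9; mL=200/193, mR=8/9; mL+mR=3344/1737 → advance +1; mR−mL=-256/1737 → turn -1·90°
n=4: pose=(8,-1,E); sL=50/61, sR=1; mL=50/61, mR=1; mL+mR=111/61 → advance +1; mR−mL=11/61 → turn +1·90°
n=5: pose=(9,-1,N); sL=200/233, sR=200/269; mL=200/233, mR=200/269; mL+mR=100400/62677 → advance +1; mR−mL=-7200/62677 → turn -1·90°
n=6: pose=(9,0,E); sL=20/29, sR=100/121; mL=20/29, mR=100/121; mL+mR=5320/3509 → advance +1; mR−mL=480/3509 → turn +1·90°
n=7: pose=(10,0,N); sL=200/277, sR=200/317; mL=200/277, mR=200/317; mL+mR=118800/87809 → advance +1; mR−mL=-8000/87809 → turn -1·90°

0 2 25/17 2 25/17 8 -3 W
1 200/157 40/37 200/157 40/37 7 -3 N
2 100/101 100/81 100/101 100/81 7 -2 E
3 200/193 8/9 200/193 8/9 8 -2 N
4 50/61 1 50/61 1 8 -1 E
5 200/233 200/269 200/233 200/269 9 -1 N
6 20/29 100/121 20/29 100/121 9 0 E
7 200/277 200/317 200/277 200/317 10 0 N
final 10 1 E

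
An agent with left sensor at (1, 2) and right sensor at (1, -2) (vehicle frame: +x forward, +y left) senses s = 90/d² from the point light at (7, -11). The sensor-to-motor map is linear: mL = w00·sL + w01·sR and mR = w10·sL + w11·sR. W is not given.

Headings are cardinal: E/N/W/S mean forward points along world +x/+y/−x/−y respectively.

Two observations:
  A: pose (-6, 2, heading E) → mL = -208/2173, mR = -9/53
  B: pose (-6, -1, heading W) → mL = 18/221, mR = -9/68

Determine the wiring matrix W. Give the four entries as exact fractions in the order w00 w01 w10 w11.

obs A: pose=(-6,2,E) → sL=10/41, sR=18/53, mL=-208/2173, mR=-9/53
obs B: pose=(-6,-1,W) → sL=9/26, sR=9/34, mL=18/221, mR=-9/68
sensor matrix S = [[10/41, 18/53], [9/26, 9/34]]; det S = -25452/480233
solve [mL_A; mL_B] = S·[w00; w01] and [mR_A; mR_B] = S·[w10; w11]:
  w00 = 1, w01 = -1, w10 = 0, w11 = -1/2

1 -1 0 -1/2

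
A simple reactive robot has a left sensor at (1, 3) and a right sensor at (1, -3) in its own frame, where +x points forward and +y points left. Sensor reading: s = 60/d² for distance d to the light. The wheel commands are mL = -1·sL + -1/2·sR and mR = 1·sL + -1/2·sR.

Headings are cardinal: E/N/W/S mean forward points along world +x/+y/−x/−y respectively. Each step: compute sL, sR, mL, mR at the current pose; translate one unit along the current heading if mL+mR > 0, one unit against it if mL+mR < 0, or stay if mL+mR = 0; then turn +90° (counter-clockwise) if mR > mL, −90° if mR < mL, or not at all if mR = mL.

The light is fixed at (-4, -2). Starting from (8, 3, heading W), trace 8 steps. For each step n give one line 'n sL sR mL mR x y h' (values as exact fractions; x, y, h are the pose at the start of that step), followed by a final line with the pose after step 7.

0 12/25 12/37 -594/925 294/925 8 3 W
1 15/68 15/29 -945/1972 -75/1972 9 3 S
2 60/277 12/41 -4122/11357 798/11357 9 4 E
3 6/13 30/137 -1017/1781 627/1781 8 4 N
4 12/25 12/37 -594/925 294/925 8 3 W
5 15/68 15/29 -945/1972 -75/1972 9 3 S
6 60/277 12/41 -4122/11357 798/11357 9 4 E
7 6/13 30/137 -1017/1781 627/1781 8 4 N
final 8 3 W

n=0: pose=(8,3,W); sL=12/25, sR=12/37; mL=-594/925, mR=294/925; mL+mR=-12/37 → advance -1; mR−mL=24/25 → turn +1·90°
n=1: pose=(9,3,S); sL=15/68, sR=15/29; mL=-945/1972, mR=-75/1972; mL+mR=-15/29 → advance -1; mR−mL=15/34 → turn +1·90°
n=2: pose=(9,4,E); sL=60/277, sR=12/41; mL=-4122/11357, mR=798/11357; mL+mR=-12/41 → advance -1; mR−mL=120/277 → turn +1·90°
n=3: pose=(8,4,N); sL=6/13, sR=30/137; mL=-1017/1781, mR=627/1781; mL+mR=-30/137 → advance -1; mR−mL=12/13 → turn +1·90°
n=4: pose=(8,3,W); sL=12/25, sR=12/37; mL=-594/925, mR=294/925; mL+mR=-12/37 → advance -1; mR−mL=24/25 → turn +1·90°
n=5: pose=(9,3,S); sL=15/68, sR=15/29; mL=-945/1972, mR=-75/1972; mL+mR=-15/29 → advance -1; mR−mL=15/34 → turn +1·90°
n=6: pose=(9,4,E); sL=60/277, sR=12/41; mL=-4122/11357, mR=798/11357; mL+mR=-12/41 → advance -1; mR−mL=120/277 → turn +1·90°
n=7: pose=(8,4,N); sL=6/13, sR=30/137; mL=-1017/1781, mR=627/1781; mL+mR=-30/137 → advance -1; mR−mL=12/13 → turn +1·90°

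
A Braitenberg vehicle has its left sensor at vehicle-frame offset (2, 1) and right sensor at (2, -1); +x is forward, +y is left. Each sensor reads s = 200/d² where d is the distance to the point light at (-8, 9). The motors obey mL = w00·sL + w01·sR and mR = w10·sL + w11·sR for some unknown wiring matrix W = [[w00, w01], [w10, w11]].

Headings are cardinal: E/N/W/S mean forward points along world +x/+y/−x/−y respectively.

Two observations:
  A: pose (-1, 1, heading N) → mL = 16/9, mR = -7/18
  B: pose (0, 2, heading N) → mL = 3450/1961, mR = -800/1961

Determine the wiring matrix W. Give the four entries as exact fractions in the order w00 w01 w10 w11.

1 -1/2 -1/2 1/2

obs A: pose=(-1,1,N) → sL=25/9, sR=2, mL=16/9, mR=-7/18
obs B: pose=(0,2,N) → sL=100/37, sR=100/53, mL=3450/1961, mR=-800/1961
sensor matrix S = [[25/9, 2], [100/37, 100/53]]; det S = -2900/17649
solve [mL_A; mL_B] = S·[w00; w01] and [mR_A; mR_B] = S·[w10; w11]:
  w00 = 1, w01 = -1/2, w10 = -1/2, w11 = 1/2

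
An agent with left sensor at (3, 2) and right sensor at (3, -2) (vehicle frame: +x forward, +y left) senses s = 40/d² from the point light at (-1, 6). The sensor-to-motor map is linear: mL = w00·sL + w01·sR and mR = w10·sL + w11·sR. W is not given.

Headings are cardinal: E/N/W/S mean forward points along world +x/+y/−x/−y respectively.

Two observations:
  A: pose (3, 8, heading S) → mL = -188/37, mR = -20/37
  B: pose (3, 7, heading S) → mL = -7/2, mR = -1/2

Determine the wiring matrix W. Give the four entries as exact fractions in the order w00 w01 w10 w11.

-1 -1/2 -1/2 0

obs A: pose=(3,8,S) → sL=40/37, sR=8, mL=-188/37, mR=-20/37
obs B: pose=(3,7,S) → sL=1, sR=5, mL=-7/2, mR=-1/2
sensor matrix S = [[40/37, 8], [1, 5]]; det S = -96/37
solve [mL_A; mL_B] = S·[w00; w01] and [mR_A; mR_B] = S·[w10; w11]:
  w00 = -1, w01 = -1/2, w10 = -1/2, w11 = 0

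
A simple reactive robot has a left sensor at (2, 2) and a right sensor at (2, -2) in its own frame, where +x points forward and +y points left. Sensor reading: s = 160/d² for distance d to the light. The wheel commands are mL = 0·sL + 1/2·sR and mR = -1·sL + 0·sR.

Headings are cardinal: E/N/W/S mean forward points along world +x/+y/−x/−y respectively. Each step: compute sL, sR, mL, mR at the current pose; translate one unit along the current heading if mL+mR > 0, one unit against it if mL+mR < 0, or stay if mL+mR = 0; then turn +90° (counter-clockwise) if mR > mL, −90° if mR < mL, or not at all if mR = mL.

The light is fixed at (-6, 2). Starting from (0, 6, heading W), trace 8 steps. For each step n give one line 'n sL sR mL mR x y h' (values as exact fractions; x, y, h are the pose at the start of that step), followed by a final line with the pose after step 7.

n=0: pose=(0,6,W); sL=8, sR=40/13; mL=20/13, mR=-8; mL+mR=-84/13 → advance -1; mR−mL=-124/13 → turn -1·90°
n=1: pose=(1,6,N); sL=160/61, sR=160/117; mL=80/117, mR=-160/61; mL+mR=-13840/7137 → advance -1; mR−mL=-23600/7137 → turn -1·90°
n=2: pose=(1,5,E); sL=80/53, sR=80/41; mL=40/41, mR=-80/53; mL+mR=-1160/2173 → advance -1; mR−mL=-5400/2173 → turn -1·90°
n=3: pose=(0,5,S); sL=32/13, sR=160/17; mL=80/17, mR=-32/13; mL+mR=496/221 → advance +1; mR−mL=-1584/221 → turn -1·90°
n=4: pose=(0,4,W); sL=10, sR=5; mL=5/2, mR=-10; mL+mR=-15/2 → advance -1; mR−mL=-25/2 → turn -1·90°
n=5: pose=(1,4,N); sL=160/41, sR=160/97; mL=80/97, mR=-160/41; mL+mR=-12240/3977 → advance -1; mR−mL=-18800/3977 → turn -1·90°
n=6: pose=(1,3,E); sL=16/9, sR=80/41; mL=40/41, mR=-16/9; mL+mR=-296/369 → advance -1; mR−mL=-1016/369 → turn -1·90°
n=7: pose=(0,3,S); sL=32/13, sR=160/17; mL=80/17, mR=-32/13; mL+mR=496/221 → advance +1; mR−mL=-1584/221 → turn -1·90°

0 8 40/13 20/13 -8 0 6 W
1 160/61 160/117 80/117 -160/61 1 6 N
2 80/53 80/41 40/41 -80/53 1 5 E
3 32/13 160/17 80/17 -32/13 0 5 S
4 10 5 5/2 -10 0 4 W
5 160/41 160/97 80/97 -160/41 1 4 N
6 16/9 80/41 40/41 -16/9 1 3 E
7 32/13 160/17 80/17 -32/13 0 3 S
final 0 2 W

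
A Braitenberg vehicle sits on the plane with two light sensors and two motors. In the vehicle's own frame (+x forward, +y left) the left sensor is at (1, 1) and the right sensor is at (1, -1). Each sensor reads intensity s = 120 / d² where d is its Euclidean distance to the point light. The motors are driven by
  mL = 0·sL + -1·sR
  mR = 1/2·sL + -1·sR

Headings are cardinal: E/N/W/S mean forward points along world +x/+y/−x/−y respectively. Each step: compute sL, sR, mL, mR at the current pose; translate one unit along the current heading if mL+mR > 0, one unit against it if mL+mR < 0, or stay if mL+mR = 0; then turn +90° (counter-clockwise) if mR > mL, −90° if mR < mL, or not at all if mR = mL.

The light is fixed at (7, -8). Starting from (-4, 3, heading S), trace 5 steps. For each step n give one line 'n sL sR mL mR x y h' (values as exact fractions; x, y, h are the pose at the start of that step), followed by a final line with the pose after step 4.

n=0: pose=(-4,3,S); sL=3/5, sR=30/61; mL=-30/61, mR=-117/610; mL+mR=-417/610 → advance -1; mR−mL=3/10 → turn +1·90°
n=1: pose=(-4,4,E); sL=120/269, sR=120/221; mL=-120/221, mR=-19020/59449; mL+mR=-51300/59449 → advance -1; mR−mL=60/269 → turn +1·90°
n=2: pose=(-5,4,N); sL=60/169, sR=12/29; mL=-12/29, mR=-1158/4901; mL+mR=-3186/4901 → advance -1; mR−mL=30/169 → turn +1·90°
n=3: pose=(-5,3,W); sL=120/269, sR=120/313; mL=-120/313, mR=-13500/84197; mL+mR=-45780/84197 → advance -1; mR−mL=60/269 → turn +1·90°
n=4: pose=(-4,3,S); sL=3/5, sR=30/61; mL=-30/61, mR=-117/610; mL+mR=-417/610 → advance -1; mR−mL=3/10 → turn +1·90°

0 3/5 30/61 -30/61 -117/610 -4 3 S
1 120/269 120/221 -120/221 -19020/59449 -4 4 E
2 60/169 12/29 -12/29 -1158/4901 -5 4 N
3 120/269 120/313 -120/313 -13500/84197 -5 3 W
4 3/5 30/61 -30/61 -117/610 -4 3 S
final -4 4 E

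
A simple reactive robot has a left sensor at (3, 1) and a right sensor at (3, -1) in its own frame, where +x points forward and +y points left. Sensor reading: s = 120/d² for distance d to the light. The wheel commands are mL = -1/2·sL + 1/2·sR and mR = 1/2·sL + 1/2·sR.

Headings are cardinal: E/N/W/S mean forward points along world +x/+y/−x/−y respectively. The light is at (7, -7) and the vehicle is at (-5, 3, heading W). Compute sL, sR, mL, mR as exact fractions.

20/51 60/173 -200/8823 3260/8823

left sensor world pos  = (-8, 2); dL² = 306
right sensor world pos = (-8, 4); dR² = 346
sL = 120/306 = 20/51
sR = 120/346 = 60/173
mL = -1/2·sL + 1/2·sR = -200/8823
mR = 1/2·sL + 1/2·sR = 3260/8823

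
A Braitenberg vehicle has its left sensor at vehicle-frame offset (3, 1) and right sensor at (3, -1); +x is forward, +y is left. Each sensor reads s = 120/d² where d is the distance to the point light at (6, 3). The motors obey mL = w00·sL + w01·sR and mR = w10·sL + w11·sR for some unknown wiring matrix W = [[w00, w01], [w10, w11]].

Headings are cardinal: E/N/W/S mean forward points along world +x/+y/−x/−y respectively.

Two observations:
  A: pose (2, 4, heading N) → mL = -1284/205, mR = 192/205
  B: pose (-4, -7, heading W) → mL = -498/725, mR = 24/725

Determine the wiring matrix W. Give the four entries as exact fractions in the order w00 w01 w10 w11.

obs A: pose=(2,4,N) → sL=120/41, sR=24/5, mL=-1284/205, mR=192/205
obs B: pose=(-4,-7,W) → sL=12/29, sR=12/25, mL=-498/725, mR=24/725
sensor matrix S = [[120/41, 24/5], [12/29, 12/25]]; det S = -3456/5945
solve [mL_A; mL_B] = S·[w00; w01] and [mR_A; mR_B] = S·[w10; w11]:
  w00 = -1/2, w01 = -1, w10 = -1/2, w11 = 1/2

-1/2 -1 -1/2 1/2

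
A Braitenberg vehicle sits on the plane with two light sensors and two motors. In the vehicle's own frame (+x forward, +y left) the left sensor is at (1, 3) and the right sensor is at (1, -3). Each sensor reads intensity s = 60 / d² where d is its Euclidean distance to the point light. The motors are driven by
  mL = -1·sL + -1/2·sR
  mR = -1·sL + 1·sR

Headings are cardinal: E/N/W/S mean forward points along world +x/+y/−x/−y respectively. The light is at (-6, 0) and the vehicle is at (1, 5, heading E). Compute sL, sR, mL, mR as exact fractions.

15/32 15/17 -495/544 225/544

left sensor world pos  = (2, 8); dL² = 128
right sensor world pos = (2, 2); dR² = 68
sL = 60/128 = 15/32
sR = 60/68 = 15/17
mL = -1·sL + -1/2·sR = -495/544
mR = -1·sL + 1·sR = 225/544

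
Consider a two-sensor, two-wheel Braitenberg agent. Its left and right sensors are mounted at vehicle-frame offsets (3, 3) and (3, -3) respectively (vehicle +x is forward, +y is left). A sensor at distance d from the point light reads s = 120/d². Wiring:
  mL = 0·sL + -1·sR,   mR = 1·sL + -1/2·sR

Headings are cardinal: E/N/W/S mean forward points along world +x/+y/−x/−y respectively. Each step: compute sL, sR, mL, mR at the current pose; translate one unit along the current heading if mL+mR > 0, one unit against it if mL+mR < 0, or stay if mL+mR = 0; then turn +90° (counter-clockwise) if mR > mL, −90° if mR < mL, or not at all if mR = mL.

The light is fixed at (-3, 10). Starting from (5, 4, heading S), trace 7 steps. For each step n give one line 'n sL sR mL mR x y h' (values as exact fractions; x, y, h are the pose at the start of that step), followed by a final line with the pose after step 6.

0 60/101 60/53 -60/53 150/5353 5 4 S
1 24/25 24/37 -24/37 588/925 5 5 E
2 6 15/13 -15/13 141/26 4 5 N
3 24/13 120/17 -120/17 -372/221 4 6 W
4 12/17 60/37 -60/37 -66/629 5 6 S
5 120/121 120/157 -120/157 11580/18997 5 7 E
6 15/2 6/5 -6/5 69/10 4 7 N
final 4 8 W

n=0: pose=(5,4,S); sL=60/101, sR=60/53; mL=-60/53, mR=150/5353; mL+mR=-5910/5353 → advance -1; mR−mL=6210/5353 → turn +1·90°
n=1: pose=(5,5,E); sL=24/25, sR=24/37; mL=-24/37, mR=588/925; mL+mR=-12/925 → advance -1; mR−mL=1188/925 → turn +1·90°
n=2: pose=(4,5,N); sL=6, sR=15/13; mL=-15/13, mR=141/26; mL+mR=111/26 → advance +1; mR−mL=171/26 → turn +1·90°
n=3: pose=(4,6,W); sL=24/13, sR=120/17; mL=-120/17, mR=-372/221; mL+mR=-1932/221 → advance -1; mR−mL=1188/221 → turn +1·90°
n=4: pose=(5,6,S); sL=12/17, sR=60/37; mL=-60/37, mR=-66/629; mL+mR=-1086/629 → advance -1; mR−mL=954/629 → turn +1·90°
n=5: pose=(5,7,E); sL=120/121, sR=120/157; mL=-120/157, mR=11580/18997; mL+mR=-2940/18997 → advance -1; mR−mL=26100/18997 → turn +1·90°
n=6: pose=(4,7,N); sL=15/2, sR=6/5; mL=-6/5, mR=69/10; mL+mR=57/10 → advance +1; mR−mL=81/10 → turn +1·90°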